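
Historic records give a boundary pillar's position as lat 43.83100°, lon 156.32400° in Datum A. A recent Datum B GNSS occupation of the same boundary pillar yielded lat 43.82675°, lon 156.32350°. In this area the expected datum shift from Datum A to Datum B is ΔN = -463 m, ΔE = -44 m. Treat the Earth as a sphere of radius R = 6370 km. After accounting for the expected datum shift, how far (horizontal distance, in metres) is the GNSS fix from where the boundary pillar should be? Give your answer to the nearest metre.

Observed coordinate differences: Δφ = -0.00425°, Δλ = -0.00050°.
Converting to metres (1° lat = 111177 m, cos φ = 0.721386): observed ΔN = -472.5 m, observed ΔE = -40.1 m.
Subtracting the expected shift leaves a residual of -472.5 − (-463) = -9.5 m north and -40.1 − (-44) = 3.9 m east.
Residual distance = √((-9.5)² + 3.9²) = 10.3 m.

10 m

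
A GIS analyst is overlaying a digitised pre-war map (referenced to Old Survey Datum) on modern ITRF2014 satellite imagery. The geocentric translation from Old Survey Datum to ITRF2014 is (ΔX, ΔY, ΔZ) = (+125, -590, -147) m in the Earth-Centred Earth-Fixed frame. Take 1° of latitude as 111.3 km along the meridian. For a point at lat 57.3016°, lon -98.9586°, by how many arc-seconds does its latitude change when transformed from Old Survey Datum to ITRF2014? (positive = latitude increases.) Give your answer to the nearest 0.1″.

sin φ = 0.841526, cos φ = 0.540217, sin λ = -0.987801, cos λ = -0.155721.
North component: ΔN = −sin φ cos λ·ΔX − sin φ sin λ·ΔY + cos φ·ΔZ = −(0.841526)(-0.155721)(125) − (0.841526)(-0.987801)(-590) + (0.540217)(-147) = -553.48 m.
1° of latitude spans 111300 m, so Δφ = -553.48 / 111300 × 3600 = -17.902″.

Δφ = -17.9″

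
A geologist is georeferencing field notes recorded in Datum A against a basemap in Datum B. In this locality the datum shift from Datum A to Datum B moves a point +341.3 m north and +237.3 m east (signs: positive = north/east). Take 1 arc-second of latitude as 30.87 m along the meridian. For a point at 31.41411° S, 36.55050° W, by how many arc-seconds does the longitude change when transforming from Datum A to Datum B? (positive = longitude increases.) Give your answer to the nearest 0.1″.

At latitude -31.41411°, cos φ = 0.853422.
1″ of longitude at this latitude = 30.87 × cos φ = 26.3452 m, so Δλ = 237.3 / 26.3452 = 9.007″.

Δλ = 9.0″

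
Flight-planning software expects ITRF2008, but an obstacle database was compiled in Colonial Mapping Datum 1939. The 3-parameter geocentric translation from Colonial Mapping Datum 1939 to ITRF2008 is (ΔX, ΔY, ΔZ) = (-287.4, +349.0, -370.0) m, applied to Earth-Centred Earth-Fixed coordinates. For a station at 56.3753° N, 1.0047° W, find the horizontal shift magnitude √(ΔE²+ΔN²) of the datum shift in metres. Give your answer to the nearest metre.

346 m

The local east axis at (φ, λ) is (−sin λ, cos λ, 0), so ΔE = −sin(-1.0047°)·(-287.4) + cos(-1.0047°)·349.0 = 343.91 m.
The local north axis is (−sin φ cos λ, −sin φ sin λ, cos φ), giving ΔN = 239.276 + 5.096 − 204.888 = 39.48 m.
Horizontal magnitude = √(ΔE² + ΔN²) = √(343.91² + 39.48²) = 346.17 m.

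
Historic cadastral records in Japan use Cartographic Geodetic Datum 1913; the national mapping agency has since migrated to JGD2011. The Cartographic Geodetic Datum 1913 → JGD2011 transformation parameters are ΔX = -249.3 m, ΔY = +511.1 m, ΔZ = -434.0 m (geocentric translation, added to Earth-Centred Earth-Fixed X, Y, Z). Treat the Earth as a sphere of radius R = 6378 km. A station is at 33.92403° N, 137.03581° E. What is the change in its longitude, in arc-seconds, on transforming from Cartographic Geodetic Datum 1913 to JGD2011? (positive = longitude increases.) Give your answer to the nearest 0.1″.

sin φ = 0.558093, cos φ = 0.829778, sin λ = 0.681541, cos λ = -0.731780.
East component: ΔE = −sin λ·ΔX + cos λ·ΔY = −(0.681541)(-249.3) + (-0.731780)(511.1) = -204.10 m.
1° of latitude spans πR/180 = 111317 m; at latitude φ, 1° of longitude spans that × cos φ = 92368.5 m, so Δλ = -204.10 / 92368.5 × 3600 = -7.955″.

Δλ = -8.0″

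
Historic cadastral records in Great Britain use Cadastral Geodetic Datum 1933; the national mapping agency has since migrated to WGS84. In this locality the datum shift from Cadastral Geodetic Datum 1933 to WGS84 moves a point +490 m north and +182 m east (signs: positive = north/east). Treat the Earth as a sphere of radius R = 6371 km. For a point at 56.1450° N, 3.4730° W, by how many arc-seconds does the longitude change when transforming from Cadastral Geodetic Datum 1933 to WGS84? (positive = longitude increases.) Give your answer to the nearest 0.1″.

At latitude 56.1450°, cos φ = 0.557093.
One radian of longitude at latitude φ spans R cos φ, so Δλ = ΔE / (R cos φ) = 182.0 / (6371000 × 0.557093) = 5.1279e-05 rad = 10.577″.

Δλ = 10.6″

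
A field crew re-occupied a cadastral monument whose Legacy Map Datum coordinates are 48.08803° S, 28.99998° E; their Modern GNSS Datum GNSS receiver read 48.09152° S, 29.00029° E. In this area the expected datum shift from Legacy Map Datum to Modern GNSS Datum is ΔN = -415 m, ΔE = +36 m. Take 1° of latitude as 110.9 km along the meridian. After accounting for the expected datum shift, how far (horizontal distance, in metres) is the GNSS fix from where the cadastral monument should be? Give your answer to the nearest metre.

Observed coordinate differences: Δφ = -0.00349°, Δλ = +0.00031°.
Converting to metres (1° lat = 110900 m, cos φ = 0.667988): observed ΔN = -387.0 m, observed ΔE = 23.0 m.
Subtracting the expected shift leaves a residual of -387.0 − (-415) = 28.0 m north and 23.0 − (36) = -13.0 m east.
Residual distance = √(28.0² + (-13.0)²) = 30.8 m.

31 m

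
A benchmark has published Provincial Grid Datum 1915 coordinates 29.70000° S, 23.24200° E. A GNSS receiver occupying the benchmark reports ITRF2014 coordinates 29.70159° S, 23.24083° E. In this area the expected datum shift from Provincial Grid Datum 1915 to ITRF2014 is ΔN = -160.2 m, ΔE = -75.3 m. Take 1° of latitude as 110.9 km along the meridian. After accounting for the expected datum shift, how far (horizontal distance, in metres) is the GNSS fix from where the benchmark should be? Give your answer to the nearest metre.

Observed coordinate differences: Δφ = -0.00159°, Δλ = -0.00117°.
Converting to metres (1° lat = 110900 m, cos φ = 0.868632): observed ΔN = -176.3 m, observed ΔE = -112.7 m.
Subtracting the expected shift leaves a residual of -176.3 − (-160.2) = -16.1 m north and -112.7 − (-75.3) = -37.4 m east.
Residual distance = √((-16.1)² + (-37.4)²) = 40.7 m.

41 m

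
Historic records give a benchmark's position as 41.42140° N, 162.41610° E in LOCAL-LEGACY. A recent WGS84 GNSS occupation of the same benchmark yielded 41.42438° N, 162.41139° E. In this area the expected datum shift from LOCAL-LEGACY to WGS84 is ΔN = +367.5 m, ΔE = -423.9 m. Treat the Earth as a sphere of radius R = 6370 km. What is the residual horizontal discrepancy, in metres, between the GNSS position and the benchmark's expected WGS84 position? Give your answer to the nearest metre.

48 m

Observed coordinate differences: Δφ = +0.00298°, Δλ = -0.00471°.
Converting to metres (1° lat = 111177 m, cos φ = 0.749864): observed ΔN = 331.3 m, observed ΔE = -392.7 m.
Subtracting the expected shift leaves a residual of 331.3 − (367.5) = -36.2 m north and -392.7 − (-423.9) = 31.2 m east.
Residual distance = √((-36.2)² + 31.2²) = 47.8 m.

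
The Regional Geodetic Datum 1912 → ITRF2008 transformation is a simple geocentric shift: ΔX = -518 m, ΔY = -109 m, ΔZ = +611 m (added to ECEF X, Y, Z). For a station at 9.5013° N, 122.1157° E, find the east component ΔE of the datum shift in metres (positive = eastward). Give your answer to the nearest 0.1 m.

At φ = 9.5013°, λ = 122.1157°: sin φ = 0.165070, cos φ = 0.986282, sin λ = 0.846976, cos λ = -0.531631.
ΔE = −sin λ·ΔX + cos λ·ΔY = −(0.846976)·(-518) + (-0.531631)·(-109) = 496.68 m.

ΔE = 496.7 m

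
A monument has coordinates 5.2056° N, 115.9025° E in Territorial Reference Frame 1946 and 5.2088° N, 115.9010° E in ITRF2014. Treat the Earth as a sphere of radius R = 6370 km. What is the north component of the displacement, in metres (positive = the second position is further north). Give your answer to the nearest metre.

Δφ = 5.2088° − 5.2056° = +0.0032°; Δλ = 115.9010° − 115.9025° = -0.0015°.
1° along a meridian = πR/180 = 111177 m.
ΔN = Δφ × 111177 = 355.8 m; ΔE = Δλ × 111177 × cos(5.2056°) = -0.0015 × 111177 × 0.995876 = -166.1 m.

ΔN = 356 m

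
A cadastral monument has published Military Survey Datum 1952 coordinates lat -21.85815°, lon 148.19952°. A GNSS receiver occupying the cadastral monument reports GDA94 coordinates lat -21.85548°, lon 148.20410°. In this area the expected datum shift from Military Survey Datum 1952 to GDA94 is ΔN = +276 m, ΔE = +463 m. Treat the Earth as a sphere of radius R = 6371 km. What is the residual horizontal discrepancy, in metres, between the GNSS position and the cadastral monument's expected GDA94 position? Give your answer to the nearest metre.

Observed coordinate differences: Δφ = +0.00267°, Δλ = +0.00458°.
Converting to metres (1° lat = 111195 m, cos φ = 0.928108): observed ΔN = 296.9 m, observed ΔE = 472.7 m.
Subtracting the expected shift leaves a residual of 296.9 − (276) = 20.9 m north and 472.7 − (463) = 9.7 m east.
Residual distance = √(20.9² + 9.7²) = 23.0 m.

23 m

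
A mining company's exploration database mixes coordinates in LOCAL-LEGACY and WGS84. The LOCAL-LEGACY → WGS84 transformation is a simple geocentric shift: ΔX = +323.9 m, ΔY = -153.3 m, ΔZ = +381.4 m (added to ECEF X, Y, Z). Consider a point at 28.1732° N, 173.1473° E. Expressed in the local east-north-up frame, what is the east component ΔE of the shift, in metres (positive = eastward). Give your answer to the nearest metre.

At φ = 28.1732°, λ = 173.1473°: sin φ = 0.472138, cos φ = 0.881524, sin λ = 0.119317, cos λ = -0.992856.
ΔE = −sin λ·ΔX + cos λ·ΔY = −(0.119317)·(323.9) + (-0.992856)·(-153.3) = 113.56 m.

ΔE = 114 m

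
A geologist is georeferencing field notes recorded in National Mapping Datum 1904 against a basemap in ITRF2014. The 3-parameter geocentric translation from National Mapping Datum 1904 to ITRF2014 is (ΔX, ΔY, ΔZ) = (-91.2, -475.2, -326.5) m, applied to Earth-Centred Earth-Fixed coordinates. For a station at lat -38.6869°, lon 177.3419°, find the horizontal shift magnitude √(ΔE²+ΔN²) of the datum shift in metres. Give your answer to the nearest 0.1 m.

523.6 m

The local east axis at (φ, λ) is (−sin λ, cos λ, 0), so ΔE = −sin(177.3419°)·(-91.2) + cos(177.3419°)·(-475.2) = 478.92 m.
The local north axis is (−sin φ cos λ, −sin φ sin λ, cos φ), giving ΔN = 56.945 − 13.775 − 254.857 = -211.69 m.
Horizontal magnitude = √(ΔE² + ΔN²) = √(478.92² + (-211.69)²) = 523.62 m.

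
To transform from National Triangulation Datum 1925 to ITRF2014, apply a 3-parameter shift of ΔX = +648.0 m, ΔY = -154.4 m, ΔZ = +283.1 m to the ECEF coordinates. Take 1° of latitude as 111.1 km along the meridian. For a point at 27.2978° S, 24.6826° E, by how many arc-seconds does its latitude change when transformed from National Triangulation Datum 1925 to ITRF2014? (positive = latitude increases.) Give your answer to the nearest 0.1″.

sin φ = -0.458615, cos φ = 0.888635, sin λ = 0.417591, cos λ = 0.908635.
North component: ΔN = −sin φ cos λ·ΔX − sin φ sin λ·ΔY + cos φ·ΔZ = −(-0.458615)(0.908635)(648.0) − (-0.458615)(0.417591)(-154.4) + (0.888635)(283.1) = 492.03 m.
1° of latitude spans 111100 m, so Δφ = 492.03 / 111100 × 3600 = 15.943″.

Δφ = 15.9″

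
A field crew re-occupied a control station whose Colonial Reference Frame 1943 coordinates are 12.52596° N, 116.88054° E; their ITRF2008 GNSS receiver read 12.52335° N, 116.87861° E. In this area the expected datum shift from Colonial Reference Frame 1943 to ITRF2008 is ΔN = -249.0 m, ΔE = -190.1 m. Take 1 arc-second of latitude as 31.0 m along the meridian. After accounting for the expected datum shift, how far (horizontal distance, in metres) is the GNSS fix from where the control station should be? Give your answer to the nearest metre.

Observed coordinate differences: Δφ = -0.00261°, Δλ = -0.00193°.
Converting to metres (1° lat = 111600 m, cos φ = 0.976198): observed ΔN = -291.3 m, observed ΔE = -210.3 m.
Subtracting the expected shift leaves a residual of -291.3 − (-249.0) = -42.3 m north and -210.3 − (-190.1) = -20.2 m east.
Residual distance = √((-42.3)² + (-20.2)²) = 46.8 m.

47 m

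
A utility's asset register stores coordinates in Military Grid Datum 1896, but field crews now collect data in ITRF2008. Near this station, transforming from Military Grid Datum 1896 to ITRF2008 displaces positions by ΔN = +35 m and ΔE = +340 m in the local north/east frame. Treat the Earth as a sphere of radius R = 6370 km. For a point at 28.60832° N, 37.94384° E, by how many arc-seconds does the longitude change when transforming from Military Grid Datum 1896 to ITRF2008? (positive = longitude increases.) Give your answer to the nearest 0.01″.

At latitude 28.60832°, cos φ = 0.877913.
One radian of longitude at latitude φ spans R cos φ, so Δλ = ΔE / (R cos φ) = 340.0 / (6370000 × 0.877913) = 6.0798e-05 rad = 12.540″.

Δλ = 12.54″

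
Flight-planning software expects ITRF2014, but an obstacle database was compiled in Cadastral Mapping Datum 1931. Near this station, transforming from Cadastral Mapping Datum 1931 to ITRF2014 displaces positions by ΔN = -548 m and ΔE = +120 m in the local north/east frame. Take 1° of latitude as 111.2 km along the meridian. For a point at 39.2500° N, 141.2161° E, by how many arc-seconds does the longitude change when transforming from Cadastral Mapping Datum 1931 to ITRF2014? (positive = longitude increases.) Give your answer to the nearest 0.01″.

Δλ = 5.02″

At latitude 39.2500°, cos φ = 0.774393.
1° of longitude at this latitude = 111.2 × cos φ = 86.11 km, so Δλ = 120.0 / 86112.5 = 0.0013935° = 5.017″.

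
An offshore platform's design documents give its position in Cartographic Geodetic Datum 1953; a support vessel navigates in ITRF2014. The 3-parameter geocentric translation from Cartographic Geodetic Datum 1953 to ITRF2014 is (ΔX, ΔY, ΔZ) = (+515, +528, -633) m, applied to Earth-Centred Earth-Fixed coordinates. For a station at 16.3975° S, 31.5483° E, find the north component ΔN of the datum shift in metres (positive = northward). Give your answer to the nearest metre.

At φ = -16.3975°, λ = 31.5483°: sin φ = -0.282300, cos φ = 0.959326, sin λ = 0.523217, cos λ = 0.852199.
ΔN = −sin φ cos λ·ΔX − sin φ sin λ·ΔY + cos φ·ΔZ = −(-0.282300)(0.852199)(515) − (-0.282300)(0.523217)(528) + (0.959326)(-633) = -405.37 m.

ΔN = -405 m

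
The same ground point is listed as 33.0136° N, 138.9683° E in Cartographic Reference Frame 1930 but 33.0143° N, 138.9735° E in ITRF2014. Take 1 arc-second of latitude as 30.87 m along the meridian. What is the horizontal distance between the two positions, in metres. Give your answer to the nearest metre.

491 m

Δφ = 33.0143° − 33.0136° = +0.0007°; Δλ = 138.9735° − 138.9683° = +0.0052°.
1° of latitude = 3600 × 30.87 = 111132 m.
ΔN = Δφ × 111132 = 77.8 m; ΔE = Δλ × 111132 × cos(33.0136°) = +0.0052 × 111132 × 0.838541 = 484.6 m.
Distance = √(ΔE² + ΔN²) = √(484.6² + 77.8²) = 490.8 m.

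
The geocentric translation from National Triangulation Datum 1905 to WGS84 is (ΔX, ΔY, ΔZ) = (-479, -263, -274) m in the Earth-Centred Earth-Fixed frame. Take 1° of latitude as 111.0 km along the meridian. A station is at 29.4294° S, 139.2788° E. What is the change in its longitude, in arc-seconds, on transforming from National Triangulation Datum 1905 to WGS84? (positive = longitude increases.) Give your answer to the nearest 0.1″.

Δλ = 19.1″

sin φ = -0.491351, cos φ = 0.870962, sin λ = 0.652379, cos λ = -0.757893.
East component: ΔE = −sin λ·ΔX + cos λ·ΔY = −(0.652379)(-479) + (-0.757893)(-263) = 511.82 m.
1° of latitude spans 111000 m; at latitude φ, 1° of longitude spans that × cos φ = 96676.8 m, so Δλ = 511.82 / 96676.8 × 3600 = 19.059″.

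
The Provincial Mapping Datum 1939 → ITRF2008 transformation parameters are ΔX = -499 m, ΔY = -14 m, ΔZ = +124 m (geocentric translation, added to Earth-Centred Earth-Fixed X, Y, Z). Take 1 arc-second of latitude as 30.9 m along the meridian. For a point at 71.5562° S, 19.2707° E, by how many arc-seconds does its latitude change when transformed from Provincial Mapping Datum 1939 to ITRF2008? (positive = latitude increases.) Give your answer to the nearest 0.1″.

Δφ = -13.3″

sin φ = -0.948634, cos φ = 0.316374, sin λ = 0.330032, cos λ = 0.943970.
North component: ΔN = −sin φ cos λ·ΔX − sin φ sin λ·ΔY + cos φ·ΔZ = −(-0.948634)(0.943970)(-499) − (-0.948634)(0.330032)(-14) + (0.316374)(124) = -412.00 m.
1° of latitude spans 3600 × 30.90 = 111240 m, so Δφ = -412.00 / 111240 × 3600 = -13.333″.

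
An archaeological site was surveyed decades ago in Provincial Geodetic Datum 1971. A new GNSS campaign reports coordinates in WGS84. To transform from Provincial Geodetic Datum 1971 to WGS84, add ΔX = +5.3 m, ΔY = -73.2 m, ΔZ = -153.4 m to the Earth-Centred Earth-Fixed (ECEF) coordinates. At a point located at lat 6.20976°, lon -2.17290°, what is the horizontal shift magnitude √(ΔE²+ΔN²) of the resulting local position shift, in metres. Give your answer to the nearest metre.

At φ = 6.20976°, λ = -2.17290°: sin φ = 0.108169, cos φ = 0.994133, sin λ = -0.037915, cos λ = 0.999281.
ΔE = −sin λ·ΔX + cos λ·ΔY = −(-0.037915)·(5.3) + (0.999281)·(-73.2) = -72.95 m.
ΔN = −sin φ cos λ·ΔX − sin φ sin λ·ΔY + cos φ·ΔZ = −(0.108169)(0.999281)(5.3) − (0.108169)(-0.037915)(-73.2) + (0.994133)(-153.4) = -153.37 m.
Horizontal magnitude = √(ΔE² + ΔN²) = √((-72.95)² + (-153.37)²) = 169.84 m.

170 m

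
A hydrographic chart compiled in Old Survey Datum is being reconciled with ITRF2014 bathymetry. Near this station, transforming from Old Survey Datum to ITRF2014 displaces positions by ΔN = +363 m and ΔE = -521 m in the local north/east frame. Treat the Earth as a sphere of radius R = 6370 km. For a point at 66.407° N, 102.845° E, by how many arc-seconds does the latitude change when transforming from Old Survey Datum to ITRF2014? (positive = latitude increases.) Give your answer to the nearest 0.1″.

On a sphere of radius R, 1 rad of latitude = R, so Δφ = ΔN / R = 363.0 / 6370000 = 5.6986e-05 rad = 11.754″.

Δφ = 11.8″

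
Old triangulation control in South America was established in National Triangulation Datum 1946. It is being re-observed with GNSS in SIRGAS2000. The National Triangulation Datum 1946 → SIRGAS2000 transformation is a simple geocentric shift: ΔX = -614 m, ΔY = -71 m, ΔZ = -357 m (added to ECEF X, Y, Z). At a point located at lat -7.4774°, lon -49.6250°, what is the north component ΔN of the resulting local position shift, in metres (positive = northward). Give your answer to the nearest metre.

At φ = -7.4774°, λ = -49.6250°: sin φ = -0.130135, cos φ = 0.991496, sin λ = -0.761821, cos λ = 0.647788.
ΔN = −sin φ cos λ·ΔX − sin φ sin λ·ΔY + cos φ·ΔZ = −(-0.130135)(0.647788)(-614) − (-0.130135)(-0.761821)(-71) + (0.991496)(-357) = -398.69 m.

ΔN = -399 m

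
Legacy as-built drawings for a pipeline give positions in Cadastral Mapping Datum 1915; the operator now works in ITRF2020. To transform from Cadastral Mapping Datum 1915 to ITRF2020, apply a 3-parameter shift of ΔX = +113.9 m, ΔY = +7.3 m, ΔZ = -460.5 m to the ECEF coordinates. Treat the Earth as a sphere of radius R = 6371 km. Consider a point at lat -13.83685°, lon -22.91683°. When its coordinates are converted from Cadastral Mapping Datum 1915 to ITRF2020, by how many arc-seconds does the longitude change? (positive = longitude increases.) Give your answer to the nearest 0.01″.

Δλ = 1.70″

sin φ = -0.239158, cos φ = 0.970981, sin λ = -0.389395, cos λ = 0.921071.
East component: ΔE = −sin λ·ΔX + cos λ·ΔY = −(-0.389395)(113.9) + (0.921071)(7.3) = 51.08 m.
1° of latitude spans πR/180 = 111195 m; at latitude φ, 1° of longitude spans that × cos φ = 107968.1 m, so Δλ = 51.08 / 107968.1 × 3600 = 1.703″.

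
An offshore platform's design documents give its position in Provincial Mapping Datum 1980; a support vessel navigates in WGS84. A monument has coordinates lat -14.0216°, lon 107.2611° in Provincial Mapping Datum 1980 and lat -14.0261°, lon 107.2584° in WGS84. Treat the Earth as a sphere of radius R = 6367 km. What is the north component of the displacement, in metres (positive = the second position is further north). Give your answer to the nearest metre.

ΔN = -500 m

Δφ = -14.0261° − -14.0216° = -0.0045°; Δλ = 107.2584° − 107.2611° = -0.0027°.
1° along a meridian = πR/180 = 111125 m.
ΔN = Δφ × 111125 = -500.1 m; ΔE = Δλ × 111125 × cos(-14.0216°) = -0.0027 × 111125 × 0.970204 = -291.1 m.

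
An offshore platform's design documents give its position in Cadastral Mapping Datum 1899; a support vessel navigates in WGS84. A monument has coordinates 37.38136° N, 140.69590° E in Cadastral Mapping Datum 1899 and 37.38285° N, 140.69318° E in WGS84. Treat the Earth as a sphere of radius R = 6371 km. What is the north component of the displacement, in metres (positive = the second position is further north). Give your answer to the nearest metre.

ΔN = 166 m

Δφ = 37.38285° − 37.38136° = +0.00149°; Δλ = 140.69318° − 140.69590° = -0.00272°.
1° along a meridian = πR/180 = 111195 m.
ΔN = Δφ × 111195 = 165.7 m; ΔE = Δλ × 111195 × cos(37.38136°) = -0.00272 × 111195 × 0.794612 = -240.3 m.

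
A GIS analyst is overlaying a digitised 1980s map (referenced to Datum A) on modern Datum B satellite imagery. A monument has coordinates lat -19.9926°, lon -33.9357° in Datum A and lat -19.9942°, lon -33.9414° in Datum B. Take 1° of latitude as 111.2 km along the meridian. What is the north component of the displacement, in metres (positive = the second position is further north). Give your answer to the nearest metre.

ΔN = -178 m

Δφ = -19.9942° − -19.9926° = -0.0016°; Δλ = -33.9414° − -33.9357° = -0.0057°.
ΔN = Δφ × 111200 = -177.9 m; ΔE = Δλ × 111200 × cos(-19.9926°) = -0.0057 × 111200 × 0.939737 = -595.6 m.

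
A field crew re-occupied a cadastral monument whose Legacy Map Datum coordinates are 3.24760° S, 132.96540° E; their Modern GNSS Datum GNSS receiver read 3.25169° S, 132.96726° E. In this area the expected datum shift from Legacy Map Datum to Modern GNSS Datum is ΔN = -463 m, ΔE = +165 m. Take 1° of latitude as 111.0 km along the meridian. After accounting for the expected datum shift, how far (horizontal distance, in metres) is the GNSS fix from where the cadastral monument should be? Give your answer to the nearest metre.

Observed coordinate differences: Δφ = -0.00409°, Δλ = +0.00186°.
Converting to metres (1° lat = 111000 m, cos φ = 0.998394): observed ΔN = -454.0 m, observed ΔE = 206.1 m.
Subtracting the expected shift leaves a residual of -454.0 − (-463) = 9.0 m north and 206.1 − (165) = 41.1 m east.
Residual distance = √(9.0² + 41.1²) = 42.1 m.

42 m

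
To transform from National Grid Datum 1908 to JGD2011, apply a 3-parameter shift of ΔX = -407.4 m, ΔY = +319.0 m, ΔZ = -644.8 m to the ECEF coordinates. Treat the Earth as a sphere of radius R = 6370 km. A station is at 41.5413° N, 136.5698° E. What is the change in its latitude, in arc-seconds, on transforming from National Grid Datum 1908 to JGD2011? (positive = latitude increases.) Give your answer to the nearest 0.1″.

sin φ = 0.663160, cos φ = 0.748478, sin λ = 0.687470, cos λ = -0.726212.
North component: ΔN = −sin φ cos λ·ΔX − sin φ sin λ·ΔY + cos φ·ΔZ = −(0.663160)(-0.726212)(-407.4) − (0.663160)(0.687470)(319.0) + (0.748478)(-644.8) = -824.25 m.
1° of latitude spans πR/180 = 111177 m, so Δφ = -824.25 / 111177 × 3600 = -26.690″.

Δφ = -26.7″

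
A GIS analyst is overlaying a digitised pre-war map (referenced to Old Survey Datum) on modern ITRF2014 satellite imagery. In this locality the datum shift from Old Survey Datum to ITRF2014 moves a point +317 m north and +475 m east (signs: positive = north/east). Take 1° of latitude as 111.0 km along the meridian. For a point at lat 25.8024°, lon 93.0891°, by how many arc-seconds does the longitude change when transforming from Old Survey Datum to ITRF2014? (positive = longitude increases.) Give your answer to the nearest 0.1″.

Δλ = 17.1″

At latitude 25.8024°, cos φ = 0.900301.
1° of longitude at this latitude = 111.0 × cos φ = 99.93 km, so Δλ = 475.0 / 99933.4 = 0.0047532° = 17.111″.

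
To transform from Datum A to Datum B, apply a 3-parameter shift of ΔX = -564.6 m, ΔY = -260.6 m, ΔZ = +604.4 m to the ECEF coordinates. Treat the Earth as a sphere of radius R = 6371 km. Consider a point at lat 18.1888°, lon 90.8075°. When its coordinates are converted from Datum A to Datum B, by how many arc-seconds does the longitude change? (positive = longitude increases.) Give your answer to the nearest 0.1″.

Δλ = 19.4″

sin φ = 0.312149, cos φ = 0.950033, sin λ = 0.999901, cos λ = -0.014093.
East component: ΔE = −sin λ·ΔX + cos λ·ΔY = −(0.999901)(-564.6) + (-0.014093)(-260.6) = 568.22 m.
1° of latitude spans πR/180 = 111195 m; at latitude φ, 1° of longitude spans that × cos φ = 105638.9 m, so Δλ = 568.22 / 105638.9 × 3600 = 19.364″.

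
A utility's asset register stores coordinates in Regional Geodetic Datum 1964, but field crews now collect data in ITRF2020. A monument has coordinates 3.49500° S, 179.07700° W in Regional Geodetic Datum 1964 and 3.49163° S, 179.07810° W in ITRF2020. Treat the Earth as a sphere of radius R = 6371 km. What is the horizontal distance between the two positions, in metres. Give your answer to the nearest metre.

Δφ = -3.49163° − -3.49500° = +0.00337°; Δλ = -179.07810° − -179.07700° = -0.00110°.
1° along a meridian = πR/180 = 111195 m.
ΔN = Δφ × 111195 = 374.7 m; ΔE = Δλ × 111195 × cos(-3.49500°) = -0.00110 × 111195 × 0.998140 = -122.1 m.
Distance = √(ΔE² + ΔN²) = √((-122.1)² + 374.7²) = 394.1 m.

394 m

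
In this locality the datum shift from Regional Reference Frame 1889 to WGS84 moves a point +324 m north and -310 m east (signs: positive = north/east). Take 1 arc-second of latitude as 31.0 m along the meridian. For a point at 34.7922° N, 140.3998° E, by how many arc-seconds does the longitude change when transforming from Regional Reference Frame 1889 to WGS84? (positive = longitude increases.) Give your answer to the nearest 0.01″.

Δλ = -12.18″

At latitude 34.7922°, cos φ = 0.821227.
1″ of longitude at this latitude = 31.00 × cos φ = 25.4580 m, so Δλ = -310.0 / 25.4580 = -12.177″.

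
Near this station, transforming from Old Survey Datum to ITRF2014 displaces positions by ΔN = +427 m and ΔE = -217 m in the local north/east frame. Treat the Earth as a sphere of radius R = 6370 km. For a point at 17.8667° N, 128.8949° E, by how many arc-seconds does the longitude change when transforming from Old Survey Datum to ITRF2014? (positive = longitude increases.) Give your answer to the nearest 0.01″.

Δλ = -7.38″

At latitude 17.8667°, cos φ = 0.951773.
One radian of longitude at latitude φ spans R cos φ, so Δλ = ΔE / (R cos φ) = -217.0 / (6370000 × 0.951773) = -3.5792e-05 rad = -7.383″.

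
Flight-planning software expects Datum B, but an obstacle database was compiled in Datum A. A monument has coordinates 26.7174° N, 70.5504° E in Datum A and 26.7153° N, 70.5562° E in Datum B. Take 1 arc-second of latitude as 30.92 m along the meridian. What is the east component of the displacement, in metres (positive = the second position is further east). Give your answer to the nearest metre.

ΔE = 577 m

Δφ = 26.7153° − 26.7174° = -0.0021°; Δλ = 70.5562° − 70.5504° = +0.0058°.
1° of latitude = 3600 × 30.92 = 111312 m.
ΔN = Δφ × 111312 = -233.8 m; ΔE = Δλ × 111312 × cos(26.7174°) = +0.0058 × 111312 × 0.893235 = 576.7 m.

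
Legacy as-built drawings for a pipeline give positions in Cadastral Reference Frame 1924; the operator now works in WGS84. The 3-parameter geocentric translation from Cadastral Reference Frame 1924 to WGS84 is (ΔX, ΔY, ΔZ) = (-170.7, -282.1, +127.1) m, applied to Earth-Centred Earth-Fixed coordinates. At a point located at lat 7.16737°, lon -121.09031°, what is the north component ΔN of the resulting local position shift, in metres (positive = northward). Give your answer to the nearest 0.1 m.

The local north axis is (−sin φ cos λ, −sin φ sin λ, cos φ), giving ΔN = -10.998 − 30.141 + 126.107 = 84.97 m.

ΔN = 85.0 m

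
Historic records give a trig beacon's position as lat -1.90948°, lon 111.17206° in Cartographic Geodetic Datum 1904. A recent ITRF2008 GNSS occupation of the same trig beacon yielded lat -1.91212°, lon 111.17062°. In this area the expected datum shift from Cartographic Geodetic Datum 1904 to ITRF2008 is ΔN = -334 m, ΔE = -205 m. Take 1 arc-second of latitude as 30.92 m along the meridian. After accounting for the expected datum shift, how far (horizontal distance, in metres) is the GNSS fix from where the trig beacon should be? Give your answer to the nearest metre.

60 m

Observed coordinate differences: Δφ = -0.00264°, Δλ = -0.00144°.
Converting to metres (1° lat = 111312 m, cos φ = 0.999445): observed ΔN = -293.9 m, observed ΔE = -160.2 m.
Subtracting the expected shift leaves a residual of -293.9 − (-334) = 40.1 m north and -160.2 − (-205) = 44.8 m east.
Residual distance = √(40.1² + 44.8²) = 60.1 m.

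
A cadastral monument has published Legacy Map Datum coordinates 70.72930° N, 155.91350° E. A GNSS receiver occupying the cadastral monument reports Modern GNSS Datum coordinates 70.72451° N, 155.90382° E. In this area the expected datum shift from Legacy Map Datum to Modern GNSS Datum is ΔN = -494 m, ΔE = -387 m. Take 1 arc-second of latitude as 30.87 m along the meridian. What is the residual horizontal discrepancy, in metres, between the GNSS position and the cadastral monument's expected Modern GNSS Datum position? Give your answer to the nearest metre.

Observed coordinate differences: Δφ = -0.00479°, Δλ = -0.00968°.
Converting to metres (1° lat = 111132 m, cos φ = 0.330032): observed ΔN = -532.3 m, observed ΔE = -355.0 m.
Subtracting the expected shift leaves a residual of -532.3 − (-494) = -38.3 m north and -355.0 − (-387) = 32.0 m east.
Residual distance = √((-38.3)² + 32.0²) = 49.9 m.

50 m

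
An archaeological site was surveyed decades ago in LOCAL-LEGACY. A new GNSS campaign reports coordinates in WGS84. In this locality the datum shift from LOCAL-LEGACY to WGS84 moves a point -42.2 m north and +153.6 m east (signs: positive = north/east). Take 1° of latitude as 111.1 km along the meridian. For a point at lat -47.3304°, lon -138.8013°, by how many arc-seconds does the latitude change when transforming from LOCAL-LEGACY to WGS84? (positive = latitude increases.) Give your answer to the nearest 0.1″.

Δφ = -1.4″

1° of latitude = 111.1 km, so Δφ = -42.2 / 111100 = -0.0003798° = -1.367″.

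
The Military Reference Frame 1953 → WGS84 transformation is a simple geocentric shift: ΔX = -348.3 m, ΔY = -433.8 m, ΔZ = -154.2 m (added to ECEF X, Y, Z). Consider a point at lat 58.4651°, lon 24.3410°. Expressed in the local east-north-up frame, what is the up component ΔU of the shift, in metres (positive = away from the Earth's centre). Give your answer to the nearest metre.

ΔU = -391 m

The local up (radial) axis is (cos φ cos λ, cos φ sin λ, sin φ), giving ΔU = -165.974 − 93.514 − 131.428 = -390.92 m.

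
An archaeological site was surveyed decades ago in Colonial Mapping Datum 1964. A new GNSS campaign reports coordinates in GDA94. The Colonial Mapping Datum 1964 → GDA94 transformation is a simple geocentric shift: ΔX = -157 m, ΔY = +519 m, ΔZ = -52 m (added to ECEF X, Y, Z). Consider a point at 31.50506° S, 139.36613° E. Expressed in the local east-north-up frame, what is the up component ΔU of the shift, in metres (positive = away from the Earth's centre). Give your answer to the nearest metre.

At φ = -31.50506°, λ = 139.36613°: sin φ = -0.522574, cos φ = 0.852594, sin λ = 0.651223, cos λ = -0.758886.
ΔU = cos φ cos λ·ΔX + cos φ sin λ·ΔY + sin φ·ΔZ = (0.852594)(-0.758886)(-157) + (0.852594)(0.651223)(519) + (-0.522574)(-52) = 416.92 m.

ΔU = 417 m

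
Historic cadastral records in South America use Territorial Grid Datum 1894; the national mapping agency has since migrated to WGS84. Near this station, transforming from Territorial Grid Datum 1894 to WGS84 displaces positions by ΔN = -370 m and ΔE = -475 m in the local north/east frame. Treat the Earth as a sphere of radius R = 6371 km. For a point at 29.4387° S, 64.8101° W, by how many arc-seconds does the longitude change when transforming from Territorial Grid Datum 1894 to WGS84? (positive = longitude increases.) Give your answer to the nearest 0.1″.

Δλ = -17.7″

At latitude -29.4387°, cos φ = 0.870882.
One radian of longitude at latitude φ spans R cos φ, so Δλ = ΔE / (R cos φ) = -475.0 / (6371000 × 0.870882) = -8.5610e-05 rad = -17.658″.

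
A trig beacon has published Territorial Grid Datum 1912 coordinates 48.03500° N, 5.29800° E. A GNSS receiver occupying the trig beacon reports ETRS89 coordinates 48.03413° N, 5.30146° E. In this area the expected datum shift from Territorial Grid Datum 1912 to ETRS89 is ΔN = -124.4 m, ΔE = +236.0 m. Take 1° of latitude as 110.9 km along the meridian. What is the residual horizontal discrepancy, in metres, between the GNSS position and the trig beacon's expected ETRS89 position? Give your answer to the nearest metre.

Observed coordinate differences: Δφ = -0.00087°, Δλ = +0.00346°.
Converting to metres (1° lat = 110900 m, cos φ = 0.668677): observed ΔN = -96.5 m, observed ΔE = 256.6 m.
Subtracting the expected shift leaves a residual of -96.5 − (-124.4) = 27.9 m north and 256.6 − (236.0) = 20.6 m east.
Residual distance = √(27.9² + 20.6²) = 34.7 m.

35 m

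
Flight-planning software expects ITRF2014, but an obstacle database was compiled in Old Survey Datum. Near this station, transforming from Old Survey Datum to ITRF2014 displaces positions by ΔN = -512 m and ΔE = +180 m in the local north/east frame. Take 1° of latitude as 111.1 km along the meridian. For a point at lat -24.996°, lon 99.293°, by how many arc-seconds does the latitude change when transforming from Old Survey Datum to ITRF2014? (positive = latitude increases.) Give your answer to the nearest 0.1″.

Δφ = -16.6″

1° of latitude = 111.1 km, so Δφ = -512.0 / 111100 = -0.0046085° = -16.590″.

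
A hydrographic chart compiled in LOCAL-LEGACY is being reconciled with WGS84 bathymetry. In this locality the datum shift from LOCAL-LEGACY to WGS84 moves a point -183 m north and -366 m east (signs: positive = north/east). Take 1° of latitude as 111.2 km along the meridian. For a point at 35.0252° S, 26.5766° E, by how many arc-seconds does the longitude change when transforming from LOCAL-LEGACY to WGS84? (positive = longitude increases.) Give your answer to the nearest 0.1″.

At latitude -35.0252°, cos φ = 0.818900.
1° of longitude at this latitude = 111.2 × cos φ = 91.06 km, so Δλ = -366.0 / 91061.6 = -0.0040193° = -14.469″.

Δλ = -14.5″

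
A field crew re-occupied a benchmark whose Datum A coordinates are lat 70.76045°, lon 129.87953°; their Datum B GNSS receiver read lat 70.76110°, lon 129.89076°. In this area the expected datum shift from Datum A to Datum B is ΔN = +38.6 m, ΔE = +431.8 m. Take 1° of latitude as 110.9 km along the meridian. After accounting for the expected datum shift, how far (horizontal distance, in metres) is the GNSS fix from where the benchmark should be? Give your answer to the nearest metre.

40 m

Observed coordinate differences: Δφ = +0.00065°, Δλ = +0.01123°.
Converting to metres (1° lat = 110900 m, cos φ = 0.329518): observed ΔN = 72.1 m, observed ΔE = 410.4 m.
Subtracting the expected shift leaves a residual of 72.1 − (38.6) = 33.5 m north and 410.4 − (431.8) = -21.4 m east.
Residual distance = √(33.5² + (-21.4)²) = 39.7 m.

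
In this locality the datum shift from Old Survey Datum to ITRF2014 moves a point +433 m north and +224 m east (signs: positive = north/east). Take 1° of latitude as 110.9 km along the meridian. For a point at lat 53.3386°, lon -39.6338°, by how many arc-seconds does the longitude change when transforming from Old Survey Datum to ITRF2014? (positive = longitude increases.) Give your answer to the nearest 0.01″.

At latitude 53.3386°, cos φ = 0.597085.
1° of longitude at this latitude = 110.9 × cos φ = 66.22 km, so Δλ = 224.0 / 66216.7 = 0.0033828° = 12.178″.

Δλ = 12.18″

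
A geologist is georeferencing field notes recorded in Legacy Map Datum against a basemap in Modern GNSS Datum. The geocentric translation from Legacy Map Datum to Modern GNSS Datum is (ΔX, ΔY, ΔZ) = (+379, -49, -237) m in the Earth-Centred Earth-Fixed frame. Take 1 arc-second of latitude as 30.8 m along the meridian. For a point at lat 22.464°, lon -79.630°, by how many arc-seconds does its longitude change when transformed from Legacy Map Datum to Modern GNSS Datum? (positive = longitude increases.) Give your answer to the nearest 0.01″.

sin φ = 0.382103, cos φ = 0.924120, sin λ = -0.983666, cos λ = 0.180004.
East component: ΔE = −sin λ·ΔX + cos λ·ΔY = −(-0.983666)(379) + (0.180004)(-49) = 363.99 m.
1° of latitude spans 3600 × 30.80 = 110880 m; at latitude φ, 1° of longitude spans that × cos φ = 102466.4 m, so Δλ = 363.99 / 102466.4 × 3600 = 12.788″.

Δλ = 12.79″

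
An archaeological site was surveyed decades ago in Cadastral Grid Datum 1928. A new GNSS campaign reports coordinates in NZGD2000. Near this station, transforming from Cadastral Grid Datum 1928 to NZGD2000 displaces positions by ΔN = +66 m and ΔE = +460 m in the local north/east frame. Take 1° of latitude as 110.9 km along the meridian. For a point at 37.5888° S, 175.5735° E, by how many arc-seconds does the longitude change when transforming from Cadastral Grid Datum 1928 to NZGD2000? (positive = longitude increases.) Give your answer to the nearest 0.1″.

Δλ = 18.8″

At latitude -37.5888°, cos φ = 0.792409.
1° of longitude at this latitude = 110.9 × cos φ = 87.88 km, so Δλ = 460.0 / 87878.1 = 0.0052345° = 18.844″.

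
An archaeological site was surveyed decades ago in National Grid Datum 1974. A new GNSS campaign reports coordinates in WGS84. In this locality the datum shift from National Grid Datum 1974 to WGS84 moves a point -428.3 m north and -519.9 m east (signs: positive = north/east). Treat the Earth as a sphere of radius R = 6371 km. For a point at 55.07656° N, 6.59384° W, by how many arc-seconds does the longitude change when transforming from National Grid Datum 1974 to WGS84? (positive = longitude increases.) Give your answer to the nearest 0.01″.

At latitude 55.07656°, cos φ = 0.572481.
One radian of longitude at latitude φ spans R cos φ, so Δλ = ΔE / (R cos φ) = -519.9 / (6371000 × 0.572481) = -1.4254e-04 rad = -29.402″.

Δλ = -29.40″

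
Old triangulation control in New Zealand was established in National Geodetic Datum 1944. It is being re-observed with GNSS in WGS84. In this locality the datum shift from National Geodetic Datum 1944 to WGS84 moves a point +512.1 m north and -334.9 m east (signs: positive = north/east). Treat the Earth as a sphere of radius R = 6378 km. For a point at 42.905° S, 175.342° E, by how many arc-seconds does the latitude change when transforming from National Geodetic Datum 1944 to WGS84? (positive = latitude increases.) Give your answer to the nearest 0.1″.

On a sphere of radius R, 1 rad of latitude = R, so Δφ = ΔN / R = 512.1 / 6378000 = 8.0292e-05 rad = 16.561″.

Δφ = 16.6″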